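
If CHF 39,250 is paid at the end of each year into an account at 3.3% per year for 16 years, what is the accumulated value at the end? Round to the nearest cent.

Accumulation factor s(16|0.033) = 20.640754; FV = 39250 × 20.640754 = 810,149.6015

CHF 810,149.60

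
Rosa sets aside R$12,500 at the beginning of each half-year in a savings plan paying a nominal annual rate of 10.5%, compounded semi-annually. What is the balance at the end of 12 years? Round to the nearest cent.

R$605,068.88

i = 0.105/2 = 0.0525 per half-year; n = 12·2 = 24.
Accumulation factor s(24|0.0525) × (1+i) = 48.405511; FV = 12500 × 48.405511 = 605,068.8837
Payments are at the start of each period, so multiply by (1+i).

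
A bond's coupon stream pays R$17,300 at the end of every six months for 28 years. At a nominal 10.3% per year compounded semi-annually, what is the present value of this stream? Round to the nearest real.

R$315,742

i = 0.103/2 = 0.0515 per half-year; n = 28·2 = 56.
PV = 17300 × [1 − (1+0.0515)^(−56)] / 0.0515 = 17300 × 18.251007 = 315,742.4138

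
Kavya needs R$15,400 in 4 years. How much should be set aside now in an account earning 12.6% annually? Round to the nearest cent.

R$9,580.04

PV = 15,400 / (1 + 0.126)^4 = 15,400 / 1.607510 = 9,580.0364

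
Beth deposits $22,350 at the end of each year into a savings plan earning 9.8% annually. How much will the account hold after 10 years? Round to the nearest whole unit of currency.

$352,803

Accumulation factor s(10|0.098) = 15.785383; FV = 22350 × 15.785383 = 352,803.2994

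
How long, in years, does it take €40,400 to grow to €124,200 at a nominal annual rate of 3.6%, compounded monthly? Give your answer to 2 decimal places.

31.24 years

Periodic rate i = 0.036/12 = 0.003.
n = ln(124200/40400) / ln(1+0.003) = ln(3.07426) / 0.002996 = 374.9157 months
= 374.9157/12 years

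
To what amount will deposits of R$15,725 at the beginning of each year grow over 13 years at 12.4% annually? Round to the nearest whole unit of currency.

FV = 15725 × [(1+0.124)^13 − 1] / 0.124 × (1+i) = 15725 × 32.364696 = 508,934.8413
(annuity-due: payments at period start, so ×(1+i).)

R$508,935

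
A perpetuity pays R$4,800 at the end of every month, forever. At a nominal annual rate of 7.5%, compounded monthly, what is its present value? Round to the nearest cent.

R$768,000.00

Periodic rate i = 0.075/12 = 0.00625.
PV = PMT / i = 4800 / 0.00625 = 768,000.0000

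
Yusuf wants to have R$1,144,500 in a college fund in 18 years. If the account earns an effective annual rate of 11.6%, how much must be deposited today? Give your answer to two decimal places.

R$158,730.47

PV = 1,144,500 / (1 + 0.116)^18 = 1,144,500 / 7.210336 = 158,730.4671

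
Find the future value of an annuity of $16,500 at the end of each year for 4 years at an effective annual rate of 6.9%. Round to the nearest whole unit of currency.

$73,151

FV = PMT · [(1+i)^n − 1] / i = 16500 · 4.433373 = 73,150.6464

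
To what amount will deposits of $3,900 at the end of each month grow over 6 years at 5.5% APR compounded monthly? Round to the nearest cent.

i = 0.055/12 = 0.00458333 per month; n = 6·12 = 72.
FV = 3900 × [(1+0.00458333)^72 − 1] / 0.00458333 = 3900 × 85.073412 = 331,786.3087

$331,786.31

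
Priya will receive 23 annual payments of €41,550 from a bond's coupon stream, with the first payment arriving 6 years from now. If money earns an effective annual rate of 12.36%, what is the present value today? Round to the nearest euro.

Value one period before first payment (t=5): 41550 × [1 − (1+0.1236)^(−23)] / 0.1236 = 41550 × 7.536102 = 313,125.0337
Discount back 5 years: 313,125.0337 × (1+0.1236)^(−5) = 313,125.0337 × 0.558395 = 174,847.3833

€174,847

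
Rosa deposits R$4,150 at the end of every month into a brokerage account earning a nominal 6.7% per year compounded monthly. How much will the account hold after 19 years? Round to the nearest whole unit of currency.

R$1,902,009

With 12 periods per year: i = 0.00558333, n = 228.
FV = PMT · [(1+i)^n − 1] / i = 4150 · 458.315466 = 1,902,009.1841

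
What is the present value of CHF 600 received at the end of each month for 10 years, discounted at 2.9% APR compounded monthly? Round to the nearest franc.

CHF 62,435

With 12 periods per year: i = 0.00241667, n = 120.
Annuity factor a(120|0.00241667) = 104.058457; PV = 600 × 104.058457 = 62,435.0742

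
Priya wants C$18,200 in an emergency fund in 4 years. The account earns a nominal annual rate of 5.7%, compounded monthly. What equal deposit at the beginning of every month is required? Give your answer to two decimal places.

Periodic rate i = 0.057/12 = 0.00475; n = 4 × 12 = 48 periods.
FV-annuity factor × (1+i) = 54.025404; PMT = 18200 / 54.025404 = 336.8786

C$336.88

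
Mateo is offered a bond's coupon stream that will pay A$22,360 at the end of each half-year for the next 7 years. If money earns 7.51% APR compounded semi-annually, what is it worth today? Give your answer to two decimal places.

With 2 periods per year: i = 0.03755, n = 14.
PV = PMT · [1 − (1+i)^(−n)] / i = 22360 · 10.736047 = 240,058.0151

A$240,058.02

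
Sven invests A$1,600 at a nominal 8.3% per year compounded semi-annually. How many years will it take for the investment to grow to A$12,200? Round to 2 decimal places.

Periodic rate i = 0.083/2 = 0.0415.
n = ln(12200/1600) / ln(1+0.0415) = ln(7.62500) / 0.040662 = 49.9590 half-years
= 49.9590/2 years

24.98 years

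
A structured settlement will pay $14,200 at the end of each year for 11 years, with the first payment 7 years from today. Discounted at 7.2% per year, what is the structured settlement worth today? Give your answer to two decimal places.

$69,468.69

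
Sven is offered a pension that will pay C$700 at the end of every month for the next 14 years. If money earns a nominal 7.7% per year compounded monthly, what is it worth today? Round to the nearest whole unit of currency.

Periodic rate i = 0.077/12 = 0.00641667; n = 14 × 12 = 168 periods.
Annuity factor a(168|0.00641667) = 102.631281; PV = 700 × 102.631281 = 71,841.8970

C$71,842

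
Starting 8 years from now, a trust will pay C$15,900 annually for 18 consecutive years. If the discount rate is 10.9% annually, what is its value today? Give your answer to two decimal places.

C$59,722.93

Value one period before first payment (t=7): 15900 × [1 − (1+0.109)^(−18)] / 0.109 = 15900 × 7.749342 = 123,214.5392
Discount back 7 years: 123,214.5392 × (1+0.109)^(−7) = 123,214.5392 × 0.484707 = 59,722.9339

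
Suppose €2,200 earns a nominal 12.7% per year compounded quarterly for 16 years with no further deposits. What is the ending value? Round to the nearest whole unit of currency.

With 4 periods per year: i = 0.03175, n = 64.
FV = 2,200 × (1 + 0.03175)^64 = 16,262.5724

€16,263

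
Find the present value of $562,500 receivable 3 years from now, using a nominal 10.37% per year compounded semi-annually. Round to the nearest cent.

$415,336.08

i = 0.1037/2 = 0.05185 per half-year; n = 3·2 = 6.
Discount factor = (1+0.05185)^(−6) = 0.738375; PV = 562,500 × 0.738375 = 415,336.0794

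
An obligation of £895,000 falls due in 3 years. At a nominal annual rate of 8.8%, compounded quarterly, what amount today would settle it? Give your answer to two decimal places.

i = 0.088/4 = 0.022 per quarter; n = 3·4 = 12.
PV = 895,000 / (1 + 0.022)^12 = 895,000 / 1.298407 = 689,306.3602

£689,306.36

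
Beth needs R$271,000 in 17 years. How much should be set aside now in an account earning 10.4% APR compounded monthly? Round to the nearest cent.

R$46,606.32

Periodic rate i = 0.104/12 = 0.00866667; n = 17 × 12 = 204 periods.
PV = FV·(1+i)^(−n) = 271,000 × 0.171979 = 46,606.3209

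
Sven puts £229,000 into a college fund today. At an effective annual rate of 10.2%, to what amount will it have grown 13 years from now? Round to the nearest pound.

FV = 229,000 × (1 + 0.102)^13 = 809,461.5253

£809,462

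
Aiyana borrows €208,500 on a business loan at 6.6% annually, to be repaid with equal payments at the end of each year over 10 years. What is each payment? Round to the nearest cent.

€29,139.21

Annuity-PV factor = 7.155308; PMT = 208500 / 7.155308 = 29,139.2054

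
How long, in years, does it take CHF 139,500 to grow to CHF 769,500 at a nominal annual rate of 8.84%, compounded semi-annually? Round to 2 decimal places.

19.74 years

Periodic rate i = 0.0884/2 = 0.0442.
n = ln(769500/139500) / ln(1+0.0442) = ln(5.51613) / 0.043251 = 39.4829 half-years
= 39.4829/2 years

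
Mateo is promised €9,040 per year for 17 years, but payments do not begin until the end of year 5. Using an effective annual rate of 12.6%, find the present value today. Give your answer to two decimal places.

PV at t=4 (ordinary 17-year annuity): 9040 × a(17|0.126) = 9040 × 6.880963 = 62,203.9036
PV₀ = 62,203.9036 / (1+0.126)^4 = 62,203.9036 / 1.607510 = 38,695.8221

€38,695.82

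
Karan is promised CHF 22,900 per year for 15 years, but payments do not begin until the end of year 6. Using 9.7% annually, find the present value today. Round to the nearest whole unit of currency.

CHF 111,542

Value one period before first payment (t=5): 22900 × [1 − (1+0.097)^(−15)] / 0.097 = 22900 × 7.738120 = 177,202.9443
Discount back 5 years: 177,202.9443 × (1+0.097)^(−5) = 177,202.9443 × 0.629458 = 111,541.8378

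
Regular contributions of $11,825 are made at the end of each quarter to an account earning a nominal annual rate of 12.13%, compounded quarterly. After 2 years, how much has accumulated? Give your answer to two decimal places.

With 4 periods per year: i = 0.030325, n = 8.
Accumulation factor s(8|0.030325) = 8.902598; FV = 11825 × 8.902598 = 105,273.2224

$105,273.22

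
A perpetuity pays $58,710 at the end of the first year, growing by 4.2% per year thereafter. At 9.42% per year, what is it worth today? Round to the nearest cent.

$1,124,712.64

PV = D₁/(r − g) = 58710/(0.0942 − 0.042) = 1,124,712.6437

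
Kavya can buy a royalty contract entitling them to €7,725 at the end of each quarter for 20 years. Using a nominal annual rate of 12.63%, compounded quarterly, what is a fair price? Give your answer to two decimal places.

€224,309.05

With 4 periods per year: i = 0.031575, n = 80.
PV = 7725 × [1 − (1+0.031575)^(−80)] / 0.031575 = 7725 × 29.036770 = 224,309.0477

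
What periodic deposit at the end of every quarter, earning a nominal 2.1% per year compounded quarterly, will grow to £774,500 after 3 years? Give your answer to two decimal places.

Periodic rate i = 0.021/4 = 0.00525; n = 3 × 4 = 12 periods.
PMT = 774500 / ( [(1+0.00525)^12 − 1] / 0.00525 ) = 774500 / 12.352636 = 62,699.1681

£62,699.17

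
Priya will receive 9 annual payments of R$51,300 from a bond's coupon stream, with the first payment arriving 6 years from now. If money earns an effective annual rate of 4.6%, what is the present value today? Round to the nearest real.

R$296,461

PV at t=5 (ordinary 9-year annuity): 51300 × a(9|0.046) = 51300 × 7.236158 = 371,214.9294
PV₀ = 371,214.9294 / (1+0.046)^5 = 371,214.9294 / 1.252156 = 296,460.6193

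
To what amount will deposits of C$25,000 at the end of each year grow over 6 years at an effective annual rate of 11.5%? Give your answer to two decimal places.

Accumulation factor s(6|0.115) = 8.013383; FV = 25000 × 8.013383 = 200,334.5661

C$200,334.57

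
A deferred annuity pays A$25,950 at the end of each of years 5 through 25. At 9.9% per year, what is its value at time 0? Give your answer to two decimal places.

PV at t=4 (ordinary 21-year annuity): 25950 × a(21|0.099) = 25950 × 8.709734 = 226,017.6023
Discount back 4 years: 226,017.6023 × (1+0.099)^(−4) = 226,017.6023 × 0.685503 = 154,935.6983

A$154,935.70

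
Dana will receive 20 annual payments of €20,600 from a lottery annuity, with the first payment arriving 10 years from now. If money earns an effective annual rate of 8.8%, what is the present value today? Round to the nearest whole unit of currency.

€89,295

PV at t=9 (ordinary 20-year annuity): 20600 × a(20|0.088) = 20600 × 9.260151 = 190,759.1180
Discount back 9 years: 190,759.1180 × (1+0.088)^(−9) = 190,759.1180 × 0.468101 = 89,294.6105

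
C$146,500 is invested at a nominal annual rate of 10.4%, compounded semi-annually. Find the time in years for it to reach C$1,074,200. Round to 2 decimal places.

19.65 years

Periodic rate i = 0.104/2 = 0.052.
n = ln(1.0742e+06/146500) / ln(1+0.052) = ln(7.33242) / 0.050693 = 39.3013 half-years
= 39.3013/2 years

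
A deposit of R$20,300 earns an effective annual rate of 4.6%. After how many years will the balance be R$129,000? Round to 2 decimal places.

n = ln(129000/20300) / ln(1+0.046) = ln(6.35468) / 0.044973 = 41.1175 years

41.12 years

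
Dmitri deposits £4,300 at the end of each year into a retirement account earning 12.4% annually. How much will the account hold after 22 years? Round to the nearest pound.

£419,166

FV = 4300 × [(1+0.124)^22 − 1] / 0.124 = 4300 × 97.480362 = 419,165.5558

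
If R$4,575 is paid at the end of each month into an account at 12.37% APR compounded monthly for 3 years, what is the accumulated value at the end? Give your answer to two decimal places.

i = 0.1237/12 = 0.0103083 per month; n = 3·12 = 36.
Accumulation factor s(36|0.0103083) = 43.321976; FV = 4575 × 43.321976 = 198,198.0410

R$198,198.04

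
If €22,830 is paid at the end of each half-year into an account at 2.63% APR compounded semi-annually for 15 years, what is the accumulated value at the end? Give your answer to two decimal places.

Periodic rate i = 0.0263/2 = 0.01315; n = 15 × 2 = 30 periods.
Accumulation factor s(30|0.01315) = 36.489138; FV = 22830 × 36.489138 = 833,047.0225

€833,047.02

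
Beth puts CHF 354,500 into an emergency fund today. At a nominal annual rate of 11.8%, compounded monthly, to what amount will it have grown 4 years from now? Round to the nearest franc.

CHF 567,025

Periodic rate i = 0.118/12 = 0.00983333; n = 4 × 12 = 48 periods.
FV = 354,500 × (1 + 0.00983333)^48 = 567,024.6523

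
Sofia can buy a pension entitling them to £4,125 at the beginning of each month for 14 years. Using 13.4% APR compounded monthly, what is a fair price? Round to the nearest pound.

Periodic rate i = 0.134/12 = 0.0111667; n = 14 × 12 = 168 periods.
PV = PMT · [1 − (1+i)^(−n)] / i × (1+i) = 4125 · 76.534495 = 315,704.7935
Payments are at the start of each period, so multiply by (1+i).

£315,705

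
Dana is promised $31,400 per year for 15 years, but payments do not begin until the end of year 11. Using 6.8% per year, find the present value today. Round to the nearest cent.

$150,017.12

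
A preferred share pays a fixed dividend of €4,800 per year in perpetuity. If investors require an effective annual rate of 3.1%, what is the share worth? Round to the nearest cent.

€154,838.71

PV = C/r = 4800/0.031 = 154,838.7097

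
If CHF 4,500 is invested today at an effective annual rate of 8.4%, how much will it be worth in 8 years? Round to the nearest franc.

CHF 8,579

FV = PV·(1+i)^n = 4,500 × 1.906489 = 8,579.1996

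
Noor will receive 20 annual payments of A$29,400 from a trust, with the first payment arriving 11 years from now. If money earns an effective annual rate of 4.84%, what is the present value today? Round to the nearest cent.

A$231,517.93

Value one period before first payment (t=10): 29400 × [1 − (1+0.0484)^(−20)] / 0.0484 = 29400 × 12.633027 = 371,410.9965
Discount back 10 years: 371,410.9965 × (1+0.0484)^(−10) = 371,410.9965 × 0.623347 = 231,517.9323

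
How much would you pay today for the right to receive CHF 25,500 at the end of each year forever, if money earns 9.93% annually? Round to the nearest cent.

CHF 256,797.58

PV = C/r = 25500/0.0993 = 256,797.5831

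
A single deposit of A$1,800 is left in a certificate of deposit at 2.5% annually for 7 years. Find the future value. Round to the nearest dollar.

A$2,140

FV = PV·(1+i)^n = 1,800 × 1.188686 = 2,139.6344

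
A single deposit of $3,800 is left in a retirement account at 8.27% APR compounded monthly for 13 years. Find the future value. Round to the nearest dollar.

Periodic rate i = 0.0827/12 = 0.00689167; n = 13 × 12 = 156 periods.
3,800 × (1+0.00689167)^156 = 3,800 × 2.919500 = 11,094.0994

$11,094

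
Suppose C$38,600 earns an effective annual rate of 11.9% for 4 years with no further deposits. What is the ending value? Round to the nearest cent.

FV = PV·(1+i)^n = 38,600 × 1.567907 = 60,521.2168

C$60,521.22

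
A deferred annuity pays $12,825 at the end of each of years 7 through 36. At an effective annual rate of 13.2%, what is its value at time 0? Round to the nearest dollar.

$45,055

Value one period before first payment (t=6): 12825 × [1 − (1+0.132)^(−30)] / 0.132 = 12825 × 7.392090 = 94,803.5501
PV₀ = 94,803.5501 / (1+0.132)^6 = 94,803.5501 / 2.104159 = 45,055.3159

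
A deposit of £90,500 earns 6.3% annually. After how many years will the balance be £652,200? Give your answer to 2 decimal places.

32.33 years

(1+i)^n = 652200/90500 = 7.20663, so n = ln 7.20663 / ln 1.063 = 32.3267 years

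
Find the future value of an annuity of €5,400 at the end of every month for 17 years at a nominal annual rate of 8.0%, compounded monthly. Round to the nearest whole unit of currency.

€2,331,705

Periodic rate i = 0.08/12 = 0.00666667; n = 17 × 12 = 204 periods.
FV = 5400 × [(1+0.00666667)^204 − 1] / 0.00666667 = 5400 × 431.797244 = 2,331,705.1166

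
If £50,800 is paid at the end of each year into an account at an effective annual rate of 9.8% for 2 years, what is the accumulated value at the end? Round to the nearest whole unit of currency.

£106,578

FV = 50800 × [(1+0.098)^2 − 1] / 0.098 = 50800 × 2.098000 = 106,578.4000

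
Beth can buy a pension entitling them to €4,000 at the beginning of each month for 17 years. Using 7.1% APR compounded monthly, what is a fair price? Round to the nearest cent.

i = 0.071/12 = 0.00591667 per month; n = 17·12 = 204.
Annuity factor a(204|0.00591667) × (1+i) = 118.982846; PV = 4000 × 118.982846 = 475,931.3830
Payments are at the start of each period, so multiply by (1+i).

€475,931.38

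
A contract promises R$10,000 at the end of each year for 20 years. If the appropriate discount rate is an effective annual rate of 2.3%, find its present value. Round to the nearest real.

R$158,878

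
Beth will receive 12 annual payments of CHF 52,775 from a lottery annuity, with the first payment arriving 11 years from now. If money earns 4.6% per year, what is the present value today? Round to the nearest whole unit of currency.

Value one period before first payment (t=10): 52775 × [1 − (1+0.046)^(−12)] / 0.046 = 52775 × 9.066641 = 478,491.9539
Discount back 10 years: 478,491.9539 × (1+0.046)^(−10) = 478,491.9539 × 0.637798 = 305,181.2124

CHF 305,181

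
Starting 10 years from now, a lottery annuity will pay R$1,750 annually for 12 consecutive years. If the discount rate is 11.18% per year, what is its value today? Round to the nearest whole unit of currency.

PV at t=9 (ordinary 12-year annuity): 1750 × a(12|0.1118) = 1750 × 6.437060 = 11,264.8548
PV₀ = 11,264.8548 / (1+0.1118)^9 = 11,264.8548 / 2.595614 = 4,339.9584

R$4,340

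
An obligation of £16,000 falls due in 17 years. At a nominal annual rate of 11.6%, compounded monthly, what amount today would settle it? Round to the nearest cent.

£2,248.04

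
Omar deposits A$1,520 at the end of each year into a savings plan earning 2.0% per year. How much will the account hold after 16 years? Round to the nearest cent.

FV = PMT · [(1+i)^n − 1] / i = 1520 · 18.639285 = 28,331.7136

A$28,331.71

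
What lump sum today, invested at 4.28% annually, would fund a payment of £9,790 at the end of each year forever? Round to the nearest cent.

£228,738.32

PV = PMT / i = 9790 / 0.0428 = 228,738.3178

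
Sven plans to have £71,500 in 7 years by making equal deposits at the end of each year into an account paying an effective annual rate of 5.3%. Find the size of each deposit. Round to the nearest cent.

FV-annuity factor = 8.216694; PMT = 71500 / 8.216694 = 8,701.7962

£8,701.80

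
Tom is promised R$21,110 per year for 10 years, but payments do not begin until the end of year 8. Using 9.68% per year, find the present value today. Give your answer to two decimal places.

R$68,878.05

Value one period before first payment (t=7): 21110 × [1 − (1+0.0968)^(−10)] / 0.0968 = 21110 × 6.229952 = 131,514.2848
PV₀ = 131,514.2848 / (1+0.0968)^7 = 131,514.2848 / 1.909379 = 68,878.0487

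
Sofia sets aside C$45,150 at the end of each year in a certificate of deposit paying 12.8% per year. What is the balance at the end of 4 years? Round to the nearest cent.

C$218,328.84

Accumulation factor s(4|0.128) = 4.835633; FV = 45150 × 4.835633 = 218,328.8368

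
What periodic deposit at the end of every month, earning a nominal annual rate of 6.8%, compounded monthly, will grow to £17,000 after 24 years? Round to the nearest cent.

Periodic rate i = 0.068/12 = 0.00566667; n = 24 × 12 = 288 periods.
PMT = 17000 / ( [(1+0.00566667)^288 − 1] / 0.00566667 ) = 17000 / 721.868516 = 23.5500

£23.55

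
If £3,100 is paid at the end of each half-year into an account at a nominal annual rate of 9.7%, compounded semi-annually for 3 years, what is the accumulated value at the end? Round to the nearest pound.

£21,006

i = 0.097/2 = 0.0485 per half-year; n = 3·2 = 6.
FV = 3100 × [(1+0.0485)^6 − 1] / 0.0485 = 3100 × 6.776290 = 21,006.4982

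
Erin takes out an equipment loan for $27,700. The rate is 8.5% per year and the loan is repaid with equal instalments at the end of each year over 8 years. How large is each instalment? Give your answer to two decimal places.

$4,912.06

Annuity-PV factor = 5.639183; PMT = 27700 / 5.639183 = 4,912.0591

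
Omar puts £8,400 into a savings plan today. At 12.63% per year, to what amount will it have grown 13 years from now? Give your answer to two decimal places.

FV = PV·(1+i)^n = 8,400 × 4.693568 = 39,425.9693

£39,425.97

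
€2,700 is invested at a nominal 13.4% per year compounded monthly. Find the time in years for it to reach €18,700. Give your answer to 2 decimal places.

Periodic rate i = 0.134/12 = 0.0111667.
n = ln(18700/2700) / ln(1+0.0111667) = ln(6.92593) / 0.011105 = 174.2738 months
= 174.2738/12 years

14.52 years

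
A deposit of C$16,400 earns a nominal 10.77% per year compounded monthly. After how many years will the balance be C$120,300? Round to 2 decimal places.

18.59 years

Periodic rate i = 0.1077/12 = 0.008975.
(1+i)^n = 120300/16400 = 7.33537, so n = ln 7.33537 / ln 1.00897 = 223.0235 months
= 223.0235/12 years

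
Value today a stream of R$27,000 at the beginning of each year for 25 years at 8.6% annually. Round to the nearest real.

PV = PMT · [1 − (1+i)^(−n)] / i × (1+i) = 27000 · 11.022498 = 297,607.4404
(Beginning-of-period payments → annuity-due factor ×(1+i).)

R$297,607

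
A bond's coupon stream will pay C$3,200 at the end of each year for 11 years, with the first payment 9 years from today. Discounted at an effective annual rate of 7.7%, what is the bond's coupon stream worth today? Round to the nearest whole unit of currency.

C$12,806

PV at t=8 (ordinary 11-year annuity): 3200 × a(11|0.077) = 3200 × 7.244043 = 23,180.9379
Discount back 8 years: 23,180.9379 × (1+0.077)^(−8) = 23,180.9379 × 0.552426 = 12,805.7606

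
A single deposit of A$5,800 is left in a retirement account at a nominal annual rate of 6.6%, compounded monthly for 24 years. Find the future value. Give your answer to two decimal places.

A$28,149.17

With 12 periods per year: i = 0.0055, n = 288.
FV = 5,800 × (1 + 0.0055)^288 = 28,149.1687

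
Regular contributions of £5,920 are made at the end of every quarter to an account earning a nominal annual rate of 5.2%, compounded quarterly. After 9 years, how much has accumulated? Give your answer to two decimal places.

£269,582.63

i = 0.052/4 = 0.013 per quarter; n = 9·4 = 36.
FV = 5920 × [(1+0.013)^36 − 1] / 0.013 = 5920 × 45.537607 = 269,582.6336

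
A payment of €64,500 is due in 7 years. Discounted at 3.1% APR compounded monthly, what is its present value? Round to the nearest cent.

€51,932.51

With 12 periods per year: i = 0.00258333, n = 84.
Discount factor = (1+0.00258333)^(−84) = 0.805155; PV = 64,500 × 0.805155 = 51,932.5122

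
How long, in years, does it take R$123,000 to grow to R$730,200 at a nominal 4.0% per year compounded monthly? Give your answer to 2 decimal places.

Periodic rate i = 0.04/12 = 0.00333333.
n = ln(730200/123000) / ln(1+0.00333333) = ln(5.93659) / 0.003328 = 535.2303 months
= 535.2303/12 years

44.60 years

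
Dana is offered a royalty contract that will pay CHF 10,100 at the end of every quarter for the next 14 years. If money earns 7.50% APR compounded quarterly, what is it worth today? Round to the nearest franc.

CHF 348,325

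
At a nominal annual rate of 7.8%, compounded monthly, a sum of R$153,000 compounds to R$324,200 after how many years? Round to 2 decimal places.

Periodic rate i = 0.078/12 = 0.0065.
(1+i)^n = 324200/153000 = 2.11895, so n = ln 2.11895 / ln 1.0065 = 115.9016 months
= 115.9016/12 years

9.66 years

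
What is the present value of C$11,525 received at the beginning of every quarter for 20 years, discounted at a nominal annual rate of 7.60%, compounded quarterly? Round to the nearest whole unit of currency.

C$480,976

With 4 periods per year: i = 0.019, n = 80.
PV = PMT · [1 − (1+i)^(−n)] / i × (1+i) = 11525 · 41.733253 = 480,975.7406
(Beginning-of-period payments → annuity-due factor ×(1+i).)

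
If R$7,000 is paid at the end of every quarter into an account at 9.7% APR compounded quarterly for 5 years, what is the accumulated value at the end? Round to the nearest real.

With 4 periods per year: i = 0.02425, n = 20.
FV = 7000 × [(1+0.02425)^20 − 1] / 0.02425 = 7000 × 25.352686 = 177,468.8052

R$177,469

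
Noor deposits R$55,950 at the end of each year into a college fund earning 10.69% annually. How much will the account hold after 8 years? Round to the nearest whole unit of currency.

R$656,091

FV = PMT · [(1+i)^n − 1] / i = 55950 · 11.726375 = 656,090.6813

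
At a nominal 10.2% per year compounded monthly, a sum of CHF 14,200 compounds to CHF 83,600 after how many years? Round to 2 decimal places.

17.45 years

Periodic rate i = 0.102/12 = 0.0085.
(1+i)^n = 83600/14200 = 5.88732, so n = ln 5.88732 / ln 1.0085 = 209.4500 months
= 209.4500/12 years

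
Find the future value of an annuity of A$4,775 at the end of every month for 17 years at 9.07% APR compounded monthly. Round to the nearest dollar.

A$2,303,652

i = 0.0907/12 = 0.00755833 per month; n = 17·12 = 204.
Accumulation factor s(204|0.00755833) = 482.440161; FV = 4775 × 482.440161 = 2,303,651.7703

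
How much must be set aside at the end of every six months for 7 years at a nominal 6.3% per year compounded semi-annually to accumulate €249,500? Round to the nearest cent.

i = 0.063/2 = 0.0315 per half-year; n = 7·2 = 14.
FV-annuity factor = 17.261034; PMT = 249500 / 17.261034 = 14,454.5224

€14,454.52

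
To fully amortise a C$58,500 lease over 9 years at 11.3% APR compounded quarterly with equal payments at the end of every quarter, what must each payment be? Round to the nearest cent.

With 4 periods per year: i = 0.02825, n = 36.
Annuity-PV factor = 22.413656; PMT = 58500 / 22.413656 = 2,610.0159

C$2,610.02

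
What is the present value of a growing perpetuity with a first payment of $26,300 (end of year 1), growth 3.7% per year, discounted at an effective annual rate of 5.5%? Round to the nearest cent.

$1,461,111.11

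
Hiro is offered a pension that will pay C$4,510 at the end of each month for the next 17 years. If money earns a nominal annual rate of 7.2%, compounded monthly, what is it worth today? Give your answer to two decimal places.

With 12 periods per year: i = 0.006, n = 204.
PV = PMT · [1 − (1+i)^(−n)] / i = 4510 · 117.478495 = 529,828.0111

C$529,828.01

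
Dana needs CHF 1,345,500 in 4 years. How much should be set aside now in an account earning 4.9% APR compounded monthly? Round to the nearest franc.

CHF 1,106,459

With 12 periods per year: i = 0.00408333, n = 48.
PV = 1,345,500 / (1 + 0.00408333)^48 = 1,345,500 / 1.216042 = 1,106,458.9400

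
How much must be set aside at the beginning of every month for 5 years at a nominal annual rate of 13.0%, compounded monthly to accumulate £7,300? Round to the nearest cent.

i = 0.13/12 = 0.0108333 per month; n = 5·12 = 60.
FV-annuity factor × (1+i) = 84.803306; PMT = 7300 / 84.803306 = 86.0815

£86.08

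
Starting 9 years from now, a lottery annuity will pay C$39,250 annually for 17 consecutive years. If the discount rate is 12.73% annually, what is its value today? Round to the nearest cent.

C$102,803.31

Value one period before first payment (t=8): 39250 × [1 − (1+0.1273)^(−17)] / 0.1273 = 39250 × 6.830988 = 268,116.2718
PV₀ = 268,116.2718 / (1+0.1273)^8 = 268,116.2718 / 2.608051 = 102,803.3142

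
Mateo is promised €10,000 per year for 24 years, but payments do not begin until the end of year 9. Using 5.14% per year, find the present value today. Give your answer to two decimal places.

€91,158.94

Value one period before first payment (t=8): 10000 × [1 − (1+0.0514)^(−24)] / 0.0514 = 10000 × 13.612661 = 136,126.6123
Discount back 8 years: 136,126.6123 × (1+0.0514)^(−8) = 136,126.6123 × 0.669663 = 91,158.9376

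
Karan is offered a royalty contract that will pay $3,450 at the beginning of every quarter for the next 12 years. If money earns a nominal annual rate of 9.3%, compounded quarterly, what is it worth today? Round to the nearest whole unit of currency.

Periodic rate i = 0.093/4 = 0.02325; n = 12 × 4 = 48 periods.
PV = PMT · [1 − (1+i)^(−n)] / i × (1+i) = 3450 · 29.408003 = 101,457.6108
(annuity-due: payments at period start, so ×(1+i).)

$101,458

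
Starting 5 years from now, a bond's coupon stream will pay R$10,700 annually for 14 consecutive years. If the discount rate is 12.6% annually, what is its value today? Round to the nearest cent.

R$42,796.96

PV at t=4 (ordinary 14-year annuity): 10700 × a(14|0.126) = 10700 × 6.429582 = 68,796.5244
Discount back 4 years: 68,796.5244 × (1+0.126)^(−4) = 68,796.5244 × 0.622080 = 42,796.9615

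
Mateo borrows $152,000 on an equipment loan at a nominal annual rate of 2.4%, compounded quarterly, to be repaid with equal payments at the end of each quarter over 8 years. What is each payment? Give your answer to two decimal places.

Periodic rate i = 0.024/4 = 0.006; n = 8 × 4 = 32 periods.
PMT = 152000 / ( [1 − (1+0.006)^(−32)] / 0.006 ) = 152000 / 29.036585 = 5,234.7753

$5,234.78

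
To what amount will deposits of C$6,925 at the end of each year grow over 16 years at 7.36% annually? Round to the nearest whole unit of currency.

C$199,015

FV = 6925 × [(1+0.0736)^16 − 1] / 0.0736 = 6925 × 28.738557 = 199,014.5038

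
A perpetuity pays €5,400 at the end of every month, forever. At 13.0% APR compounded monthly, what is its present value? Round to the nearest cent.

€498,461.54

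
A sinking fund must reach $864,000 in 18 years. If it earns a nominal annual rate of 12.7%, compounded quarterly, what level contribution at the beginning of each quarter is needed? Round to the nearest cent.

$3,130.89

With 4 periods per year: i = 0.03175, n = 72.
FV-annuity factor × (1+i) = 275.959872; PMT = 864000 / 275.959872 = 3,130.8900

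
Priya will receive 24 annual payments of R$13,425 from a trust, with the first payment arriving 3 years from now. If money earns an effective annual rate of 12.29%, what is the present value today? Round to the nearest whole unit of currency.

R$81,268

PV at t=2 (ordinary 24-year annuity): 13425 × a(24|0.1229) = 13425 × 7.632892 = 102,471.5734
Discount back 2 years: 102,471.5734 × (1+0.1229)^(−2) = 102,471.5734 × 0.793082 = 81,268.3123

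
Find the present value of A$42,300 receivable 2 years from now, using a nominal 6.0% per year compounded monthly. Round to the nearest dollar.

Periodic rate i = 0.06/12 = 0.005; n = 2 × 12 = 24 periods.
PV = 42,300 / (1 + 0.005)^24 = 42,300 / 1.127160 = 37,527.9538

A$37,528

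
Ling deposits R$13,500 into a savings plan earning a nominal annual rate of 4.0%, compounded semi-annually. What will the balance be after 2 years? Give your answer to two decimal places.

With 2 periods per year: i = 0.02, n = 4.
FV = PV·(1+i)^n = 13,500 × 1.082432 = 14,612.8342

R$14,612.83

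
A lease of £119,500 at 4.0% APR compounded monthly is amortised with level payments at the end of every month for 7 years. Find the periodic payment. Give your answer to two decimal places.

£1,633.42

Periodic rate i = 0.04/12 = 0.00333333; n = 7 × 12 = 84 periods.
Annuity-PV factor = 73.159278; PMT = 119500 / 73.159278 = 1,633.4224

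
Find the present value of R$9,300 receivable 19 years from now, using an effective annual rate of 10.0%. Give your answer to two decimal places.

R$1,520.62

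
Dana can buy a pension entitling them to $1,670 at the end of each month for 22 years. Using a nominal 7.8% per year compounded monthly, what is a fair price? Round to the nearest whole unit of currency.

Periodic rate i = 0.078/12 = 0.0065; n = 22 × 12 = 264 periods.
PV = 1670 × [1 − (1+0.0065)^(−264)] / 0.0065 = 1670 × 126.033084 = 210,475.2501

$210,475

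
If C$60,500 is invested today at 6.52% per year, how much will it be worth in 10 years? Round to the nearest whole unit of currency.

FV = PV·(1+i)^n = 60,500 × 1.880666 = 113,780.2680

C$113,780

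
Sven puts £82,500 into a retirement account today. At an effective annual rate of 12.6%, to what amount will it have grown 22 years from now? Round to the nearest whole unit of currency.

£1,122,790

82,500 × (1+0.126)^22 = 82,500 × 13.609576 = 1,122,790.0101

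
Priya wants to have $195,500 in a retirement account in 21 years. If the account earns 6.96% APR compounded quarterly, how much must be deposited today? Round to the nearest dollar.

$45,903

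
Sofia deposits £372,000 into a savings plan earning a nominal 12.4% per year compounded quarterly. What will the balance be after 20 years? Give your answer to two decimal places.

Periodic rate i = 0.124/4 = 0.031; n = 20 × 4 = 80 periods.
FV = 372,000 × (1 + 0.031)^80 = 4,277,954.5141

£4,277,954.51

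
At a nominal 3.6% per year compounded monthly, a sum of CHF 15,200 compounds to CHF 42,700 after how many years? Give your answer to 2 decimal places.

Periodic rate i = 0.036/12 = 0.003.
n = ln(42700/15200) / ln(1+0.003) = ln(2.80921) / 0.002996 = 344.8174 months
= 344.8174/12 years

28.73 years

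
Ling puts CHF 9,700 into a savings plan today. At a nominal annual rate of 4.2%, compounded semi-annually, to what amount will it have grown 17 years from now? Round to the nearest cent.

CHF 19,662.87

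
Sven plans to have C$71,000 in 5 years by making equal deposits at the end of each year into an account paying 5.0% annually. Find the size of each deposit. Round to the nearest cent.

PMT = 71000 / ( [(1+0.05)^5 − 1] / 0.05 ) = 71000 / 5.525631 = 12,849.2107

C$12,849.21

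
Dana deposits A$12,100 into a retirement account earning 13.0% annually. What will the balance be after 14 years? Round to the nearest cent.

FV = 12,100 × (1 + 0.13)^14 = 66,970.5058

A$66,970.51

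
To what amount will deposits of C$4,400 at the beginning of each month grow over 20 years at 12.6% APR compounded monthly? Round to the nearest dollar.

C$4,770,720

Periodic rate i = 0.126/12 = 0.0105; n = 20 × 12 = 240 periods.
FV = PMT · [(1+i)^n − 1] / i × (1+i) = 4400 · 1084.254597 = 4,770,720.2286
(Beginning-of-period payments → annuity-due factor ×(1+i).)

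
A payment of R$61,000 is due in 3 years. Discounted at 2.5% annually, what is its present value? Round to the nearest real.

R$56,645

PV = FV·(1+i)^(−n) = 61,000 × 0.928599 = 56,644.5641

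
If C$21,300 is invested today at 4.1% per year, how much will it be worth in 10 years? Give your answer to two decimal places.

C$31,833.68

FV = 21,300 × (1 + 0.041)^10 = 31,833.6838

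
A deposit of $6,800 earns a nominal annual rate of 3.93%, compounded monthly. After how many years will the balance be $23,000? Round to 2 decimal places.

Periodic rate i = 0.0393/12 = 0.003275.
(1+i)^n = 23000/6800 = 3.38235, so n = ln 3.38235 / ln 1.00327 = 372.6919 months
= 372.6919/12 years

31.06 years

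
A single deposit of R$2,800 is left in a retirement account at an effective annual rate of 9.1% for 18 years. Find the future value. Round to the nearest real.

R$13,428

2,800 × (1+0.091)^18 = 2,800 × 4.795628 = 13,427.7591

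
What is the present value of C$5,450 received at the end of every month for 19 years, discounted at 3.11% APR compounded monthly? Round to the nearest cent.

With 12 periods per year: i = 0.00259167, n = 228.
PV = 5450 × [1 − (1+0.00259167)^(−228)] / 0.00259167 = 5450 × 171.992753 = 937,360.5018

C$937,360.50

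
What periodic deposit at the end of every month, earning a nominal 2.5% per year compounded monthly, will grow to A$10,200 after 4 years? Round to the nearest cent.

A$202.27

With 12 periods per year: i = 0.00208333, n = 48.
FV-annuity factor = 50.426862; PMT = 10200 / 50.426862 = 202.2731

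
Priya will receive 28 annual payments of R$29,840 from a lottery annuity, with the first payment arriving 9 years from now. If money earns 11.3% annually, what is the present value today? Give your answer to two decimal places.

Value one period before first payment (t=8): 29840 × [1 − (1+0.113)^(−28)] / 0.113 = 29840 × 8.407929 = 250,892.6062
Discount back 8 years: 250,892.6062 × (1+0.113)^(−8) = 250,892.6062 × 0.424657 = 106,543.3991

R$106,543.40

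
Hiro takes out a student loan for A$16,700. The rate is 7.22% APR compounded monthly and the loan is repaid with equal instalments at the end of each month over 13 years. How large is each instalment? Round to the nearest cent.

A$165.34

With 12 periods per year: i = 0.00601667, n = 156.
PMT = 16700 / ( [1 − (1+0.00601667)^(−156)] / 0.00601667 ) = 16700 / 101.006632 = 165.3357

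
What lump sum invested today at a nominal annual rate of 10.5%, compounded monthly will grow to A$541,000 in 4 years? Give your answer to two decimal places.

A$356,112.30

i = 0.105/12 = 0.00875 per month; n = 4·12 = 48.
Discount factor = (1+0.00875)^(−48) = 0.658248; PV = 541,000 × 0.658248 = 356,112.2998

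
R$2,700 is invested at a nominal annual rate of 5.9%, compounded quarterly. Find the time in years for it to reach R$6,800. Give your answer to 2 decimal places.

Periodic rate i = 0.059/4 = 0.01475.
n = ln(6800/2700) / ln(1+0.01475) = ln(2.51852) / 0.014642 = 63.0825 quarters
= 63.0825/4 years

15.77 years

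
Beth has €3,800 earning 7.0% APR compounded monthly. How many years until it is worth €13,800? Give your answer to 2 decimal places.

Periodic rate i = 0.07/12 = 0.00583333.
(1+i)^n = 13800/3800 = 3.63158, so n = ln 3.63158 / ln 1.00583 = 221.7301 months
= 221.7301/12 years

18.48 years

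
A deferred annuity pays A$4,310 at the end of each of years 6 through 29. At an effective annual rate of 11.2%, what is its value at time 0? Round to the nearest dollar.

Value one period before first payment (t=5): 4310 × [1 − (1+0.112)^(−24)] / 0.112 = 4310 × 8.229909 = 35,470.9099
PV₀ = 35,470.9099 / (1+0.112)^5 = 35,470.9099 / 1.700294 = 20,861.6374

A$20,862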